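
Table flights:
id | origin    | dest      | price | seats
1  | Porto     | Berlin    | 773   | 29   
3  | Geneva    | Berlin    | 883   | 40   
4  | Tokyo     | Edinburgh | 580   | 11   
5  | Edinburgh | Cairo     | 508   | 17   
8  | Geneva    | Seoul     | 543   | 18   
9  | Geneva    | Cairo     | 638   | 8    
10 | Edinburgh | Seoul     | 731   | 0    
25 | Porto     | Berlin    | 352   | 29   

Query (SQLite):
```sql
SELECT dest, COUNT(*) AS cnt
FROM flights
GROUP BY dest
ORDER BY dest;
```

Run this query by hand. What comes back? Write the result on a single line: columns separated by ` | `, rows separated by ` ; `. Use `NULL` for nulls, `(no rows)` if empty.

Partition flights by dest; compute COUNT(*) within each group.
  Berlin: ids {1, 3, 25} → COUNT(*)=3
  Cairo: ids {5, 9} → COUNT(*)=2
  Edinburgh: ids {4} → COUNT(*)=1
  Seoul: ids {8, 10} → COUNT(*)=2

Berlin | 3 ; Cairo | 2 ; Edinburgh | 1 ; Seoul | 2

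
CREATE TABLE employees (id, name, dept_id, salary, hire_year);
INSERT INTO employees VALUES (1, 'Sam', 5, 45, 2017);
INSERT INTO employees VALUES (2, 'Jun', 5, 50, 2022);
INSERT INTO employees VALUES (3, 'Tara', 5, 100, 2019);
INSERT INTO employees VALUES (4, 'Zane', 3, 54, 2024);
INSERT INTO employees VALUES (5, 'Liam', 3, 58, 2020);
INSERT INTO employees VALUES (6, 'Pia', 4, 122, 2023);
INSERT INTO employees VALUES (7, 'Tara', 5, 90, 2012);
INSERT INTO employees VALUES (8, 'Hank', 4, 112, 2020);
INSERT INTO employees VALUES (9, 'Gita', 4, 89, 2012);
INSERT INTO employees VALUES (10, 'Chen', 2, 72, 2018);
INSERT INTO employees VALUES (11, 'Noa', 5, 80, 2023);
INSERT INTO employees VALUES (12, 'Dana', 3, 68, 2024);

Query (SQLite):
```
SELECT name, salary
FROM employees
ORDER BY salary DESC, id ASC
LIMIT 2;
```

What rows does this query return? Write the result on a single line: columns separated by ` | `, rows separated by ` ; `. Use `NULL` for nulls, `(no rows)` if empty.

Sort by salary desc, tiebreak id asc: (122, id=6), (112, id=8), (100, id=3), (90, id=7), (89, id=9) …. Take first 2.

Pia | 122 ; Hank | 112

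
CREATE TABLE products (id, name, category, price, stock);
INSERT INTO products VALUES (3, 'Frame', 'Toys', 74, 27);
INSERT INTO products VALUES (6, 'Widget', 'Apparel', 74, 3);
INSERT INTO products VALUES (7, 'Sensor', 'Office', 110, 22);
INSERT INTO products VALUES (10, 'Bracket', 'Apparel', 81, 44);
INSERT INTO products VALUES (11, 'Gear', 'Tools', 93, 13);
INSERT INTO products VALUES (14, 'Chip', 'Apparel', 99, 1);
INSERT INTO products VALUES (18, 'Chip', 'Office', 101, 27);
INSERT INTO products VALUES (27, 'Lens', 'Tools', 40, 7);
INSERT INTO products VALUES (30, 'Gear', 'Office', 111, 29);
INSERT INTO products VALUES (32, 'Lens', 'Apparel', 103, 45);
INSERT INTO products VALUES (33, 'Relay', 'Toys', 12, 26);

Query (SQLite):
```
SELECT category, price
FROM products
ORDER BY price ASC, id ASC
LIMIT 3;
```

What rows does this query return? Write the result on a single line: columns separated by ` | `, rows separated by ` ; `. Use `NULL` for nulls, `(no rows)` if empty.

Toys | 12 ; Tools | 40 ; Toys | 74

Sort by price asc, tiebreak id asc: (12, id=33), (40, id=27), (74, id=3), (74, id=6), (81, id=10), (93, id=11) …. Take first 3.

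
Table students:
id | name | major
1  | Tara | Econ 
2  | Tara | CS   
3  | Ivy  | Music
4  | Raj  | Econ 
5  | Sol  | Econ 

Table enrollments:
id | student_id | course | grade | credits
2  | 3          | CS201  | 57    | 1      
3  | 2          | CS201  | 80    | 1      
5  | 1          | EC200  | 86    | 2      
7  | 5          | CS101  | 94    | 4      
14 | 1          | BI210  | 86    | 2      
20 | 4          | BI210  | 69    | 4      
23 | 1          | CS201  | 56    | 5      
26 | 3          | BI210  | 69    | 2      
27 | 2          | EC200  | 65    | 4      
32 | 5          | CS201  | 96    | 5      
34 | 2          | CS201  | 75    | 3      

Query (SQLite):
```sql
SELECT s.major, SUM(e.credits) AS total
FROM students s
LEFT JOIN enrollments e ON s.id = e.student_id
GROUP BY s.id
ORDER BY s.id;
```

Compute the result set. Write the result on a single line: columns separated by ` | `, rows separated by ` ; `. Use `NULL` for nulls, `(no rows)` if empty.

Econ | 9 ; CS | 8 ; Music | 3 ; Econ | 4 ; Econ | 9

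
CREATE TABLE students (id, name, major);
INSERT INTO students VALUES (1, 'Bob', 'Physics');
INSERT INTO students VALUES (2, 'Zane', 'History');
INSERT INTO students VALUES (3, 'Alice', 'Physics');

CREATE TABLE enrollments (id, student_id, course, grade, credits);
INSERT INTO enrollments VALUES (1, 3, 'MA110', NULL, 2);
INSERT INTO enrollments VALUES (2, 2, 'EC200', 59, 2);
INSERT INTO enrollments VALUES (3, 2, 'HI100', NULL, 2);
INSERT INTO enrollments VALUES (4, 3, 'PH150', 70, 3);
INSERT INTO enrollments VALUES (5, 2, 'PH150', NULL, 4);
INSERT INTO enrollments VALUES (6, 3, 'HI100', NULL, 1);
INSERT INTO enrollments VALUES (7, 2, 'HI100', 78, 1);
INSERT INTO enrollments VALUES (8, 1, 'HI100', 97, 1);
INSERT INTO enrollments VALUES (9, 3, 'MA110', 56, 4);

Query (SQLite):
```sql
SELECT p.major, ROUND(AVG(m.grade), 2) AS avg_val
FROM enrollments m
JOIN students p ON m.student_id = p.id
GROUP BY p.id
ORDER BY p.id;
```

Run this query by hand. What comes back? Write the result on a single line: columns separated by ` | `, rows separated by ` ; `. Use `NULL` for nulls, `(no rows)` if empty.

Join each enrollments row to its students via student_id.
Group joined rows by students.id; compute ROUND(AVG(m.grade), 2) per group.
  1: ids {8} → ROUND(AVG(m.grade), 2)=97
  2: ids {2, 3, 5, 7} → ROUND(AVG(m.grade), 2)=68.5
  3: ids {1, 4, 6, 9} → ROUND(AVG(m.grade), 2)=63

Physics | 97 ; History | 68.5 ; Physics | 63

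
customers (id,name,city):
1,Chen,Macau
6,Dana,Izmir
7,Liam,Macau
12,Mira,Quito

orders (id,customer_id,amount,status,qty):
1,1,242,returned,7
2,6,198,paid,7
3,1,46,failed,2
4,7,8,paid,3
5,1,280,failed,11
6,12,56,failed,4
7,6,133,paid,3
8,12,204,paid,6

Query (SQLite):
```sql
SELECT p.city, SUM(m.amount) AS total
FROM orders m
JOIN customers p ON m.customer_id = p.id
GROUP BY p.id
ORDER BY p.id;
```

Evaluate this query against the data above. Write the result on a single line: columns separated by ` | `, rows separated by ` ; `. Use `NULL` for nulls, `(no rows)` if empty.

Macau | 568 ; Izmir | 331 ; Macau | 8 ; Quito | 260

Join each orders row to its customers via customer_id.
Group joined rows by customers.id; compute SUM(m.amount) per group.
  1: ids {1, 3, 5} → SUM(m.amount)=568
  6: ids {2, 7} → SUM(m.amount)=331
  7: ids {4} → SUM(m.amount)=8
  12: ids {6, 8} → SUM(m.amount)=260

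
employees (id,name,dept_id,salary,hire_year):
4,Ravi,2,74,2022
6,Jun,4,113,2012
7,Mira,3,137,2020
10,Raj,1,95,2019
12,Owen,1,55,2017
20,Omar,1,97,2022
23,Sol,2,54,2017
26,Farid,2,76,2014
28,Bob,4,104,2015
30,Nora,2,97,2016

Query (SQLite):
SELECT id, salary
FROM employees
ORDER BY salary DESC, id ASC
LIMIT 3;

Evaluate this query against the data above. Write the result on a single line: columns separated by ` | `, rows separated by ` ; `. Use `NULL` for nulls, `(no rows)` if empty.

Sort by salary desc, tiebreak id asc: (137, id=7), (113, id=6), (104, id=28), (97, id=20), (97, id=30), (95, id=10) …. Take first 3.

7 | 137 ; 6 | 113 ; 28 | 104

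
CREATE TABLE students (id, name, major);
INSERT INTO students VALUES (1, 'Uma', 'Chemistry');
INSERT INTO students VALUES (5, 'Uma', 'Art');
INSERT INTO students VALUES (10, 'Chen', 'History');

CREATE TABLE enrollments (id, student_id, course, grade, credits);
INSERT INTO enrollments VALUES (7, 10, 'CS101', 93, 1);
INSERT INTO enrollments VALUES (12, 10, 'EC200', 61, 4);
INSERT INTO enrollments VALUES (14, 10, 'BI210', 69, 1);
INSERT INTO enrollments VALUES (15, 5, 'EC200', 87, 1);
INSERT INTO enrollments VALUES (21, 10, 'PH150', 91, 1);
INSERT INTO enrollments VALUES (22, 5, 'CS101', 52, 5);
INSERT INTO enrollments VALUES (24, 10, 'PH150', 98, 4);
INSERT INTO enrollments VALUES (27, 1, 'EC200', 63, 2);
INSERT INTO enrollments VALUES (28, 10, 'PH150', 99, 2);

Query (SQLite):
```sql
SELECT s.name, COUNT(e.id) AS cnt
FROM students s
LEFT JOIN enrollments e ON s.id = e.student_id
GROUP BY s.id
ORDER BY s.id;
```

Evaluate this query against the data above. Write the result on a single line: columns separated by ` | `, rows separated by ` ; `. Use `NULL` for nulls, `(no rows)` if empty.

Uma | 1 ; Uma | 2 ; Chen | 6

LEFT JOIN keeps every students row; unmatched ones get NULL for enrollments columns.
Group by students.id and compute COUNT(e.id). COUNT(col) of an all-NULL group is 0.
  1: ids {27} → COUNT(e.id)=1
  5: ids {15, 22} → COUNT(e.id)=2
  10: ids {7, 12, 14, 21, 24, 28} → COUNT(e.id)=6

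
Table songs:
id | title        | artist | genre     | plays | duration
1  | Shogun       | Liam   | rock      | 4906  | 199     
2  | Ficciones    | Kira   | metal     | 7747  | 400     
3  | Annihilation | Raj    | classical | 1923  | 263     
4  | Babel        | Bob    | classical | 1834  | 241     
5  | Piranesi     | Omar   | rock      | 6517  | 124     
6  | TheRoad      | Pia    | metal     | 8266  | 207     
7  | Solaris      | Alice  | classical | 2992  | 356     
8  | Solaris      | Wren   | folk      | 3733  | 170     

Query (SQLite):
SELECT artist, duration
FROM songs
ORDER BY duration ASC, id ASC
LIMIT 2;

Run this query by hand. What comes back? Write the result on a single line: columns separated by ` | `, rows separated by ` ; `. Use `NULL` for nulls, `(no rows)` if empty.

Sort by duration asc, tiebreak id asc: (124, id=5), (170, id=8), (199, id=1), (207, id=6), (241, id=4) …. Take first 2.

Omar | 124 ; Wren | 170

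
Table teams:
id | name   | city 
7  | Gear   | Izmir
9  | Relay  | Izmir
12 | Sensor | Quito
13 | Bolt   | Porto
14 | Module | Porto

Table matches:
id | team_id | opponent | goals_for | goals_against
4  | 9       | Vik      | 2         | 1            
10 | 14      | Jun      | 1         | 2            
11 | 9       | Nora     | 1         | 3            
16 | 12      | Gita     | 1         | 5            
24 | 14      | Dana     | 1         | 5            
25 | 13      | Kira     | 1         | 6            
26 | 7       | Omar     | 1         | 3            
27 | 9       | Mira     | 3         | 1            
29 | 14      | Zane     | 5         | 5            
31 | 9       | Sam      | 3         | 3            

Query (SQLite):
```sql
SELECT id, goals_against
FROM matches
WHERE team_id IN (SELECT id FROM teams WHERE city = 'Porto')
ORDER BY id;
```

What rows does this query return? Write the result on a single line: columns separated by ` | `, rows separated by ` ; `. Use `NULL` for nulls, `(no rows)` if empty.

Inner query: teams.id where city = 'Porto'.
Outer: keep matches rows whose team_id is in that set.
Inner query → {13, 14}

10 | 2 ; 24 | 5 ; 25 | 6 ; 29 | 5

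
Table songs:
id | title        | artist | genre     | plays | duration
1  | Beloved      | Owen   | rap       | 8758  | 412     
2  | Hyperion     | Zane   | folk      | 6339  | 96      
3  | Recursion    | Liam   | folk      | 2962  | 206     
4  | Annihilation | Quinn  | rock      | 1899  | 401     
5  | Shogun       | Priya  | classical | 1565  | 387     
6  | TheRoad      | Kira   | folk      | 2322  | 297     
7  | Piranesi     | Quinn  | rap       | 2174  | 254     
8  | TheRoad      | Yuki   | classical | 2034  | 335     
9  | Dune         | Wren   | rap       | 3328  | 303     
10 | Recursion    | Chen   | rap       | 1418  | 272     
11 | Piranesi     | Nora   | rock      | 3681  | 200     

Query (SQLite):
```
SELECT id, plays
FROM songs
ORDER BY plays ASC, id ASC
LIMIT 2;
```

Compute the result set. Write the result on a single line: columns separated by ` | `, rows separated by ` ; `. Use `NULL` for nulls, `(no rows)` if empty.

Sort by plays asc, tiebreak id asc: (1418, id=10), (1565, id=5), (1899, id=4), (2034, id=8), (2174, id=7) …. Take first 2.

10 | 1418 ; 5 | 1565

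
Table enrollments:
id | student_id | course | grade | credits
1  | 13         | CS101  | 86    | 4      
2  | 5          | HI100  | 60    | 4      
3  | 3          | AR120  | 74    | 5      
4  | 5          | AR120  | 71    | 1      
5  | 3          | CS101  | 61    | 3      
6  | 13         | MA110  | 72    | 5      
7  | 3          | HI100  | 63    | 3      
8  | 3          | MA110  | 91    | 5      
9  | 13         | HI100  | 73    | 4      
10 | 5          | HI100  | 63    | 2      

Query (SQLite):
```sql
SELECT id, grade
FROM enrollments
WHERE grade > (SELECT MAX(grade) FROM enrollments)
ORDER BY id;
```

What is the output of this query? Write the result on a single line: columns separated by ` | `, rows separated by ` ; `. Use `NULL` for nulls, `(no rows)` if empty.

(no rows)

Scalar subquery: MAX(grade) over all enrollments rows = 91.
Keep rows where grade > that value.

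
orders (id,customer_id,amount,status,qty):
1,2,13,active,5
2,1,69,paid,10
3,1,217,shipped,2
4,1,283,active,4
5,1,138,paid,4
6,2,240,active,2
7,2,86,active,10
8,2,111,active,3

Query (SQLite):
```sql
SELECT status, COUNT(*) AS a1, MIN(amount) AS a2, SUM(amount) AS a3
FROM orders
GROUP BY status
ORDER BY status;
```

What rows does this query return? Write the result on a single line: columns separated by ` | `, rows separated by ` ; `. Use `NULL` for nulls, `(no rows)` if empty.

active | 5 | 13 | 733 ; paid | 2 | 69 | 207 ; shipped | 1 | 217 | 217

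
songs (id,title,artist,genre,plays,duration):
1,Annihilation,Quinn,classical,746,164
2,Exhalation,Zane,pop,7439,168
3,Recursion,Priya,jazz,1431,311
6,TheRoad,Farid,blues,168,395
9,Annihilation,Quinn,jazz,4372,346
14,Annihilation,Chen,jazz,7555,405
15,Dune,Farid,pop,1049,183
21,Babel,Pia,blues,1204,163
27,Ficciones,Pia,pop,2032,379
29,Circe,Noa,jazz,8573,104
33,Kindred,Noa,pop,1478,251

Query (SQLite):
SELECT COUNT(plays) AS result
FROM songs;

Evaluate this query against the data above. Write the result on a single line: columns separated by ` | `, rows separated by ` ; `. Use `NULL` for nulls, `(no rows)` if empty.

All plays values: [746, 7439, 1431, 168, 4372, 7555, 1049, 1204, 2032, 8573, 1478].
COUNT(plays) counts non-NULL values → 11.

11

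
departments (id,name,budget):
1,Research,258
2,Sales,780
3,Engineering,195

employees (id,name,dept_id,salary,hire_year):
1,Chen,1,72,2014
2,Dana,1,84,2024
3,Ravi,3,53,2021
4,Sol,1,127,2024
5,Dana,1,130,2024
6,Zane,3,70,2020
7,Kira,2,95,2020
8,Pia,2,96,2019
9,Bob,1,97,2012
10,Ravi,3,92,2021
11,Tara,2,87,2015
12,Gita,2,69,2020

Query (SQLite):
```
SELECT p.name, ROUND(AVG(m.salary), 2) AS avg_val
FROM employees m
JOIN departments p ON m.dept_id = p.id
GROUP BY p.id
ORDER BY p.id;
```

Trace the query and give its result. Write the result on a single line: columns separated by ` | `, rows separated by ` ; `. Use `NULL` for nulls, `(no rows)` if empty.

Research | 102 ; Sales | 86.75 ; Engineering | 71.67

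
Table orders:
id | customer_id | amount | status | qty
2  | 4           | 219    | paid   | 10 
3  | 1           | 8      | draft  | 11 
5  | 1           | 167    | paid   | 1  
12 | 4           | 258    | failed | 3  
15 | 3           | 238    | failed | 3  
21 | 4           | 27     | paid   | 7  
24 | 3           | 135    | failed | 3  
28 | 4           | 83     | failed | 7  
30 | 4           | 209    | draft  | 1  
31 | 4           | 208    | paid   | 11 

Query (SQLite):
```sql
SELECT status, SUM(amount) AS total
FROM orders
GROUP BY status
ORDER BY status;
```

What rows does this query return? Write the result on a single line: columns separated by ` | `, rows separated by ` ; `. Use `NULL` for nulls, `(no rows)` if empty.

draft | 217 ; failed | 714 ; paid | 621

Partition orders by status; compute SUM(amount) within each group.
  draft: ids {3, 30} → SUM(amount)=217
  failed: ids {12, 15, 24, 28} → SUM(amount)=714
  paid: ids {2, 5, 21, 31} → SUM(amount)=621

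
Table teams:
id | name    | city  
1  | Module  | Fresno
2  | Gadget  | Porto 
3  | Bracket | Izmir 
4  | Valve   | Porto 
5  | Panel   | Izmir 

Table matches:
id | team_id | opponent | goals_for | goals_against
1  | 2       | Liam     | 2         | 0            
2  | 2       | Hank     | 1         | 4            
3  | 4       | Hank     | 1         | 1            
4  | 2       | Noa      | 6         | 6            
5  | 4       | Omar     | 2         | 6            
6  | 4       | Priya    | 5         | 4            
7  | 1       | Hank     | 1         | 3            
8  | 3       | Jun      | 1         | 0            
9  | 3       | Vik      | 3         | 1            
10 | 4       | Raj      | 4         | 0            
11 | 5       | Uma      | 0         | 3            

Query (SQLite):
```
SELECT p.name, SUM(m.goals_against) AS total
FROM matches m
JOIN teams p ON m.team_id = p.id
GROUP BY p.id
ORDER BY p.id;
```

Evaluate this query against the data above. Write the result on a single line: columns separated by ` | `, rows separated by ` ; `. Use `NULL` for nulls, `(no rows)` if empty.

Join each matches row to its teams via team_id.
Group joined rows by teams.id; compute SUM(m.goals_against) per group.
  1: ids {7} → SUM(m.goals_against)=3
  2: ids {1, 2, 4} → SUM(m.goals_against)=10
  3: ids {8, 9} → SUM(m.goals_against)=1
  4: ids {3, 5, 6, 10} → SUM(m.goals_against)=11
  5: ids {11} → SUM(m.goals_against)=3

Module | 3 ; Gadget | 10 ; Bracket | 1 ; Valve | 11 ; Panel | 3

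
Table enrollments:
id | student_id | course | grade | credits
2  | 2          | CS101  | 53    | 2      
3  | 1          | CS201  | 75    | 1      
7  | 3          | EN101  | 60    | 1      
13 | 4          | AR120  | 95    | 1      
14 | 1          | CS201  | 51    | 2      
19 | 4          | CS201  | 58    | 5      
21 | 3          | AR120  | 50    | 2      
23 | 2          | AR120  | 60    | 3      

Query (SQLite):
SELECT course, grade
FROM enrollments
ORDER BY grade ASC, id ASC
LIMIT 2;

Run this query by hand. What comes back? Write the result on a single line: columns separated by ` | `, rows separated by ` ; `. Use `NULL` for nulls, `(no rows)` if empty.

AR120 | 50 ; CS201 | 51

Sort by grade asc, tiebreak id asc: (50, id=21), (51, id=14), (53, id=2), (58, id=19), (60, id=7) …. Take first 2.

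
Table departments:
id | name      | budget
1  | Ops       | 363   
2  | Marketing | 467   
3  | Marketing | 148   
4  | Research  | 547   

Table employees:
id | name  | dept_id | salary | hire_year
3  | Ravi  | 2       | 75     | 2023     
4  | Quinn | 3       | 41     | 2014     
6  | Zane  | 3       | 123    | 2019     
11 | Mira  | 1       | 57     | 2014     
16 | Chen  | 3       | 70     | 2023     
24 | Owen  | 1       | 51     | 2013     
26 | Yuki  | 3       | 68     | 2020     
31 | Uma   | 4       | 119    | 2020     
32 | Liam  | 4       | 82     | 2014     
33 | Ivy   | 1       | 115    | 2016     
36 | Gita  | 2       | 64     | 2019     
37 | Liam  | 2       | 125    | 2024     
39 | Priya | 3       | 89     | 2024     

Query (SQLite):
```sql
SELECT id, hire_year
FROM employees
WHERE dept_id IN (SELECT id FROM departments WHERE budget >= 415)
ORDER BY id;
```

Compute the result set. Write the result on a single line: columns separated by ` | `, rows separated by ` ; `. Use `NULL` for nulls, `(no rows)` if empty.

Inner query: departments.id where budget >= 415.
Outer: keep employees rows whose dept_id is in that set.
Inner query → {2, 4}

3 | 2023 ; 31 | 2020 ; 32 | 2014 ; 36 | 2019 ; 37 | 2024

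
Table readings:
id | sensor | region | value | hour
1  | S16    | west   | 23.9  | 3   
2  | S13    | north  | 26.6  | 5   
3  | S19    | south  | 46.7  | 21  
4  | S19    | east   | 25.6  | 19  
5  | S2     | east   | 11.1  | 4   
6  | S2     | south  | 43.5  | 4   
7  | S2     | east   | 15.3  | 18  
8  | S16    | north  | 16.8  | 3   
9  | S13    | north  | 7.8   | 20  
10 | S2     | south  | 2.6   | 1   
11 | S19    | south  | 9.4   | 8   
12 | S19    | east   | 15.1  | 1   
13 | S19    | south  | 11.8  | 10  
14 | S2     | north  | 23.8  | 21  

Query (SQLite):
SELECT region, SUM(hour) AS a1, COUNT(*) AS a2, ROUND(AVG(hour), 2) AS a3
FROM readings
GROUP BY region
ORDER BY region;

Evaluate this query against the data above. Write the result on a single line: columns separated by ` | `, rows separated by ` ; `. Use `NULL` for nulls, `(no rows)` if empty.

east | 42 | 4 | 10.5 ; north | 49 | 4 | 12.25 ; south | 44 | 5 | 8.8 ; west | 3 | 1 | 3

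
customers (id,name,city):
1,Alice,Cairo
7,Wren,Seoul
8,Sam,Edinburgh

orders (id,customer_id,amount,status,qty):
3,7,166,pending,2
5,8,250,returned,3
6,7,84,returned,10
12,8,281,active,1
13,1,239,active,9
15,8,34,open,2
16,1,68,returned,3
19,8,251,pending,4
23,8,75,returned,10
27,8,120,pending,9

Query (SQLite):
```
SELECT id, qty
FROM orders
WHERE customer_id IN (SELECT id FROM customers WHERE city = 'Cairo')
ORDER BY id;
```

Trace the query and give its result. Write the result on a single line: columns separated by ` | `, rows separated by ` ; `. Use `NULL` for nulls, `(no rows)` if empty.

13 | 9 ; 16 | 3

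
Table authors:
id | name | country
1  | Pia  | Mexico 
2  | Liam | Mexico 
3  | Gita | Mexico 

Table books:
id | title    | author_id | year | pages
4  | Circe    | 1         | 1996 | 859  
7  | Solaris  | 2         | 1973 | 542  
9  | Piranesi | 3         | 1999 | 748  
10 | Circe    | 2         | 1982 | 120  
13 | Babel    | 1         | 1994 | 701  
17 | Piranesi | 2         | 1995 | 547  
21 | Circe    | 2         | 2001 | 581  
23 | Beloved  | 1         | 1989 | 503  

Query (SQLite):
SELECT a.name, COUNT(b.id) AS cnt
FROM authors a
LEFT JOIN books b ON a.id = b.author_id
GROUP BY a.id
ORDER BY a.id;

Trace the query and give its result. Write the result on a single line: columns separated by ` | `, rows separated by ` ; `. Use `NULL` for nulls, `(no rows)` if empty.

Pia | 3 ; Liam | 4 ; Gita | 1

LEFT JOIN keeps every authors row; unmatched ones get NULL for books columns.
Group by authors.id and compute COUNT(b.id). COUNT(col) of an all-NULL group is 0.
  1: ids {4, 13, 23} → COUNT(b.id)=3
  2: ids {7, 10, 17, 21} → COUNT(b.id)=4
  3: ids {9} → COUNT(b.id)=1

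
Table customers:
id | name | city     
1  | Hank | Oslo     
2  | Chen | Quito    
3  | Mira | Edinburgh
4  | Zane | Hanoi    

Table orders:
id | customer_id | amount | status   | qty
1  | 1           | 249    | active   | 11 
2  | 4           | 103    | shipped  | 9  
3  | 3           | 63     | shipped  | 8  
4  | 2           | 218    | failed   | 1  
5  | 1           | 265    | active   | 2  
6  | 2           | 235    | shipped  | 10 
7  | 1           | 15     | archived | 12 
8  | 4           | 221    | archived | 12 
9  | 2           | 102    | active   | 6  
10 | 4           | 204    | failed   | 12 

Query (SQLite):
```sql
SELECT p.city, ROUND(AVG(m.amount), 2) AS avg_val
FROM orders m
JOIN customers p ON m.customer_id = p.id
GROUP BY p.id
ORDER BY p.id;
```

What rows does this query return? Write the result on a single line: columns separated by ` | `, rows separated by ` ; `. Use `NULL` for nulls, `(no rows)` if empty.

Oslo | 176.33 ; Quito | 185 ; Edinburgh | 63 ; Hanoi | 176

Join each orders row to its customers via customer_id.
Group joined rows by customers.id; compute ROUND(AVG(m.amount), 2) per group.
  1: ids {1, 5, 7} → ROUND(AVG(m.amount), 2)=176.33
  2: ids {4, 6, 9} → ROUND(AVG(m.amount), 2)=185
  3: ids {3} → ROUND(AVG(m.amount), 2)=63
  4: ids {2, 8, 10} → ROUND(AVG(m.amount), 2)=176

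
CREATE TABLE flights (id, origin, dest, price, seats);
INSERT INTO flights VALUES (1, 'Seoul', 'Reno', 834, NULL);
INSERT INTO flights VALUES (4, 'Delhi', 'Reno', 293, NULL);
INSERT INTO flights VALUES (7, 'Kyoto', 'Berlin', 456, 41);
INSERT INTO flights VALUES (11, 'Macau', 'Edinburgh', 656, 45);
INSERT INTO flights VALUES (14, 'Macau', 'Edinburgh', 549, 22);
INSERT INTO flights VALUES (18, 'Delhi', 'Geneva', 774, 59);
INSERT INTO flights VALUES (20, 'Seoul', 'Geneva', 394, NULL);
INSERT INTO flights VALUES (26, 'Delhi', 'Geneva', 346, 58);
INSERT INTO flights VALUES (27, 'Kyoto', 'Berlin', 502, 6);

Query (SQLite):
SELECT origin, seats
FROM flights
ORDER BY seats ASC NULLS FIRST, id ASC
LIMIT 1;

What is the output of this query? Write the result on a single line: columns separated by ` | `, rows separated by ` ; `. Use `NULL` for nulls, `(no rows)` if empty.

Sort by seats asc, tiebreak id asc: (NULL, id=1), (NULL, id=4), (NULL, id=20), (6, id=27) …. Take first 1.
NULLS FIRST: NULL seats rows go before all non-NULL rows (among themselves ordered by id asc).

Seoul | NULL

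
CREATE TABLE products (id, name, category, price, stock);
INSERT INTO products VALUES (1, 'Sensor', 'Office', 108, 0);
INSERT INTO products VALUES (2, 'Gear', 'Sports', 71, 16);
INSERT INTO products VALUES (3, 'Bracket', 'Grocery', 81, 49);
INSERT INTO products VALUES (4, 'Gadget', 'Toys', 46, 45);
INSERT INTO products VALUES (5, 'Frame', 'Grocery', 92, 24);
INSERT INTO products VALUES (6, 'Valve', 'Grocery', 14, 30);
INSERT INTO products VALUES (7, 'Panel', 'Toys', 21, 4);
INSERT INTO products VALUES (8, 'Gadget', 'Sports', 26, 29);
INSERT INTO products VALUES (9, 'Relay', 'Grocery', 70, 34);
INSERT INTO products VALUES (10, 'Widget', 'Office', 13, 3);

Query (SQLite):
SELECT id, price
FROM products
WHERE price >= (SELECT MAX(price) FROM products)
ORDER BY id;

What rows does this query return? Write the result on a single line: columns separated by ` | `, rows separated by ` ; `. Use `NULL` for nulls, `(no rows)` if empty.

1 | 108

Scalar subquery: MAX(price) over all products rows = 108.
Keep rows where price >= that value.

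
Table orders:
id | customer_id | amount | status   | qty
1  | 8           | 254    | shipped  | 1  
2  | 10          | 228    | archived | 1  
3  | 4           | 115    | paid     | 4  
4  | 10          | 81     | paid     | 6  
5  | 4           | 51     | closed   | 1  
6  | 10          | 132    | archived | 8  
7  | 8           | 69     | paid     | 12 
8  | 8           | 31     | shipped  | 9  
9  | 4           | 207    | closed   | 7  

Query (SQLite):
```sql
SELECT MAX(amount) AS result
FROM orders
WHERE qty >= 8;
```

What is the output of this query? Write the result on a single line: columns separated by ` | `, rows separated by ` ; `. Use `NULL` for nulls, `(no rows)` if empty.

132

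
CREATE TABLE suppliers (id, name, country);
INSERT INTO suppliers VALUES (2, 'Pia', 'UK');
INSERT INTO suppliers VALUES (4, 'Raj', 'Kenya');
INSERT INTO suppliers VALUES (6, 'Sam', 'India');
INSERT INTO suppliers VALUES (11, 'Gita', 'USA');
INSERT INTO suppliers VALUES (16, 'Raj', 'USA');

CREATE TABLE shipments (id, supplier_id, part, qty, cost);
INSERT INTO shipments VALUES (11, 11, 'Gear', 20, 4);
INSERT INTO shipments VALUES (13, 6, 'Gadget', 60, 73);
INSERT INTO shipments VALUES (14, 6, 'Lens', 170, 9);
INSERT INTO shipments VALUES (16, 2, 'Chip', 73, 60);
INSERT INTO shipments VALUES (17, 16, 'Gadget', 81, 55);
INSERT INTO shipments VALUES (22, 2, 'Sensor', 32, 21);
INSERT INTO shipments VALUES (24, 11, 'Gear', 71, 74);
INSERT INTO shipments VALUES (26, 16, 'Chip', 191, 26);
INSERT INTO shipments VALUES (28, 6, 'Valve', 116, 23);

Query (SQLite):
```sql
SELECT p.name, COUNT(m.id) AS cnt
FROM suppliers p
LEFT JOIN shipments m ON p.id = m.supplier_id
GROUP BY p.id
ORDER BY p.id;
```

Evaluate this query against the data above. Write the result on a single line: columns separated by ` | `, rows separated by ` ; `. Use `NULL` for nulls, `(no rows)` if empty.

Pia | 2 ; Raj | 0 ; Sam | 3 ; Gita | 2 ; Raj | 2

LEFT JOIN keeps every suppliers row; unmatched ones get NULL for shipments columns.
Group by suppliers.id and compute COUNT(m.id). COUNT(col) of an all-NULL group is 0.
  2: ids {16, 22} → COUNT(m.id)=2
  4: ids {—} → COUNT(m.id)=0
  6: ids {13, 14, 28} → COUNT(m.id)=3
  11: ids {11, 24} → COUNT(m.id)=2
  16: ids {17, 26} → COUNT(m.id)=2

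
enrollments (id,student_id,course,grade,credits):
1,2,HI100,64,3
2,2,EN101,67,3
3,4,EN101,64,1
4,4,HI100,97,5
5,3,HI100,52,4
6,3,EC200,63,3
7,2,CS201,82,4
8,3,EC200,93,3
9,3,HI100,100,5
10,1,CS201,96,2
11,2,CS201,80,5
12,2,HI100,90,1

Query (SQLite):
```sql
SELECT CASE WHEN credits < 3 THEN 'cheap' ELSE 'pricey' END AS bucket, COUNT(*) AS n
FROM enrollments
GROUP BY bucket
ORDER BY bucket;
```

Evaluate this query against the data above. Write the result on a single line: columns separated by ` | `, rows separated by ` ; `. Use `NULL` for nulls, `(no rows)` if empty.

Bucket rows by credits < 3 → 'cheap' else 'pricey'; count each bucket.

cheap | 3 ; pricey | 9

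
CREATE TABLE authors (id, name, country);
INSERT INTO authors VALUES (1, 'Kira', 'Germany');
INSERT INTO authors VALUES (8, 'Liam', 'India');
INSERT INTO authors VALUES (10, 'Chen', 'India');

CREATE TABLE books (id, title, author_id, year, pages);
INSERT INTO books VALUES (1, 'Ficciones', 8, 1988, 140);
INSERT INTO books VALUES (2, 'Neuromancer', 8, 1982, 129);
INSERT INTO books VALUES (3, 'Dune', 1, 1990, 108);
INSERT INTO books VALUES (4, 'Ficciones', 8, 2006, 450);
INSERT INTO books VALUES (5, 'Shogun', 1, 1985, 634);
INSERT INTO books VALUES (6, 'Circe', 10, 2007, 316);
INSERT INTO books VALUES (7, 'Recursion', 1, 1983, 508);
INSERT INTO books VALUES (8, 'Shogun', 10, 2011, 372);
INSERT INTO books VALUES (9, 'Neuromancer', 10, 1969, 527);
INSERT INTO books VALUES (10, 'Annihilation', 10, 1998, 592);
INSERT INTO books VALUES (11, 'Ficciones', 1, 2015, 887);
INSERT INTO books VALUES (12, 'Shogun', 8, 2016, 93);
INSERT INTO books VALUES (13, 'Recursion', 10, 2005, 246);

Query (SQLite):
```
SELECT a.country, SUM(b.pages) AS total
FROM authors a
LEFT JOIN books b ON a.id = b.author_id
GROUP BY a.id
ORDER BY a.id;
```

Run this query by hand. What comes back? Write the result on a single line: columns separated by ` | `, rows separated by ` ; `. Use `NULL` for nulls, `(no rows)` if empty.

LEFT JOIN keeps every authors row; unmatched ones get NULL for books columns.
Group by authors.id and compute SUM(b.pages). SUM over an all-NULL group is NULL.
  1: ids {3, 5, 7, 11} → SUM(b.pages)=2137
  8: ids {1, 2, 4, 12} → SUM(b.pages)=812
  10: ids {6, 8, 9, 10, 13} → SUM(b.pages)=2053

Germany | 2137 ; India | 812 ; India | 2053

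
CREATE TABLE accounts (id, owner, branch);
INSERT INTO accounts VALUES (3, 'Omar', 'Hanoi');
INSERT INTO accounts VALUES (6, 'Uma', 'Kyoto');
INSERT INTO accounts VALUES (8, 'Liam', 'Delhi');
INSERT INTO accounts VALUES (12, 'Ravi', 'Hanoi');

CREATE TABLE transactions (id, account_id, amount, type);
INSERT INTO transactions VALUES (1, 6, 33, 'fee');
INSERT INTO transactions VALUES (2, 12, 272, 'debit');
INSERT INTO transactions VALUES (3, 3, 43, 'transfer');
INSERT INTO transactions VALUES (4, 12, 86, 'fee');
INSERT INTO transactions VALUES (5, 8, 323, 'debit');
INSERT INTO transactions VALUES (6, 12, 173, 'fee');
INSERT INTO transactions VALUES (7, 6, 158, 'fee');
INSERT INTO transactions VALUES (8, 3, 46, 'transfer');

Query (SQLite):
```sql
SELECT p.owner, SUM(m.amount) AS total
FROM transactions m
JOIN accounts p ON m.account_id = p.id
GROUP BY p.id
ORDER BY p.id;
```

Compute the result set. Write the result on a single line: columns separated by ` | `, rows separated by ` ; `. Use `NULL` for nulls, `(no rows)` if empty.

Omar | 89 ; Uma | 191 ; Liam | 323 ; Ravi | 531

Join each transactions row to its accounts via account_id.
Group joined rows by accounts.id; compute SUM(m.amount) per group.
  3: ids {3, 8} → SUM(m.amount)=89
  6: ids {1, 7} → SUM(m.amount)=191
  8: ids {5} → SUM(m.amount)=323
  12: ids {2, 4, 6} → SUM(m.amount)=531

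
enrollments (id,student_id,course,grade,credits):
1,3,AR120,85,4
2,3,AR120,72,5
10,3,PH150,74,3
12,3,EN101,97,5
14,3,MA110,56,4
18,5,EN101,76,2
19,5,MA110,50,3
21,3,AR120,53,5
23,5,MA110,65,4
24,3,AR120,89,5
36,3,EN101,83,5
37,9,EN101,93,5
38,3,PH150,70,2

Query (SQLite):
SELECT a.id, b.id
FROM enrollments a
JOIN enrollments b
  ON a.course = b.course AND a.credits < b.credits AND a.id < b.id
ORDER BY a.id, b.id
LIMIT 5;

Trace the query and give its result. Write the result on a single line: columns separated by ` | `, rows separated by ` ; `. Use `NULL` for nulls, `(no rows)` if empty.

1 | 2 ; 1 | 21 ; 1 | 24 ; 18 | 36 ; 18 | 37

Pairs (a,b) with same course, a.credits < b.credits, a.id < b.id.
course groups: AR120:{1,2,21,24} EN101:{12,18,36,37} MA110:{14,19,23} PH150:{10,38}
Ordered by (a.id, b.id); first 5.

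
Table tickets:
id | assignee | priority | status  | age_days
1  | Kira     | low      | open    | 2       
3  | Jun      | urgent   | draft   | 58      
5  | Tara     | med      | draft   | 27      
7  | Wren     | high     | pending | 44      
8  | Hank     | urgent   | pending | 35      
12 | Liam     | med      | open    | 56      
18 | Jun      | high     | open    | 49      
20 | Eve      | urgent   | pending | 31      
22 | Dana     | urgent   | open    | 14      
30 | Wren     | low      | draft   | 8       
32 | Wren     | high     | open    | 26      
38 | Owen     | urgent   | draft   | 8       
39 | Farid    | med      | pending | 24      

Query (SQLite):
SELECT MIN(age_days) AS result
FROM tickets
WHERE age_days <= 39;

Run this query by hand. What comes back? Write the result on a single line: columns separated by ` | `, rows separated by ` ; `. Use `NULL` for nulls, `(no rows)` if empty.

Rows where age_days <= 39 → age_days values: [2, 27, 35, 31, 14, 8, 26, 8, 24].
MIN of non-NULL values = 2.

2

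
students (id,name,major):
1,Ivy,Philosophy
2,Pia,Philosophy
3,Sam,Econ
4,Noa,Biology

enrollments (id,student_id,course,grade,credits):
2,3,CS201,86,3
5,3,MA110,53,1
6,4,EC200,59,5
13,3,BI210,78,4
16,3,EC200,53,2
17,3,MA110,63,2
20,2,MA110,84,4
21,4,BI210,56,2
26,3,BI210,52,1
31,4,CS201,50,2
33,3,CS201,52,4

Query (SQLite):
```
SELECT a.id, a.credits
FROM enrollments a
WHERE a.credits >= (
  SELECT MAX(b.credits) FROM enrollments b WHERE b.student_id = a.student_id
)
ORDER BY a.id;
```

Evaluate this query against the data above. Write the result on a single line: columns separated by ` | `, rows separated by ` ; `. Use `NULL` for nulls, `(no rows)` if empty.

6 | 5 ; 13 | 4 ; 20 | 4 ; 33 | 4

For each enrollments row a, compute MAX(credits) over rows sharing a.student_id.
Keep row a if a.credits >= that per-group MAX.
  student_id=2: MAX(credits) = 4
  student_id=3: MAX(credits) = 4
  student_id=4: MAX(credits) = 5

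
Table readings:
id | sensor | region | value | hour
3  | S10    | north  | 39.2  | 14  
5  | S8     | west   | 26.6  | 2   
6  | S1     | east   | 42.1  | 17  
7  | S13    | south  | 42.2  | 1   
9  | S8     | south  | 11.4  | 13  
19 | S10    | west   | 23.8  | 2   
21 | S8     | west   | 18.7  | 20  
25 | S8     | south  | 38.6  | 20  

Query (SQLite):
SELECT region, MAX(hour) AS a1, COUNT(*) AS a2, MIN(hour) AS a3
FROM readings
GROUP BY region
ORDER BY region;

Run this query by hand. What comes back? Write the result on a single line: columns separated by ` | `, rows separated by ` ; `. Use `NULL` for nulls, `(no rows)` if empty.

east | 17 | 1 | 17 ; north | 14 | 1 | 14 ; south | 20 | 3 | 1 ; west | 20 | 3 | 2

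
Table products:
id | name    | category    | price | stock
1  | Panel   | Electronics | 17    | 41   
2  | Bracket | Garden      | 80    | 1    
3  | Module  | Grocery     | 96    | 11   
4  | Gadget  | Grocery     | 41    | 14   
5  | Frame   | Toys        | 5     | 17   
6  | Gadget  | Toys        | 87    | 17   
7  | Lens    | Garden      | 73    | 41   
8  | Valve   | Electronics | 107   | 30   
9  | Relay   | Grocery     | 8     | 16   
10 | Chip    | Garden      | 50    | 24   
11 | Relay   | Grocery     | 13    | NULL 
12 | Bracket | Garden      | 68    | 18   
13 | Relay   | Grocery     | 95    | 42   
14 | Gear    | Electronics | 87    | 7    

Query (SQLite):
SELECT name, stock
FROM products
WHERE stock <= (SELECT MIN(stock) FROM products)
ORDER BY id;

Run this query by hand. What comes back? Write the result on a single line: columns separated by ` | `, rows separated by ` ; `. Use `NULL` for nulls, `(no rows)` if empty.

Bracket | 1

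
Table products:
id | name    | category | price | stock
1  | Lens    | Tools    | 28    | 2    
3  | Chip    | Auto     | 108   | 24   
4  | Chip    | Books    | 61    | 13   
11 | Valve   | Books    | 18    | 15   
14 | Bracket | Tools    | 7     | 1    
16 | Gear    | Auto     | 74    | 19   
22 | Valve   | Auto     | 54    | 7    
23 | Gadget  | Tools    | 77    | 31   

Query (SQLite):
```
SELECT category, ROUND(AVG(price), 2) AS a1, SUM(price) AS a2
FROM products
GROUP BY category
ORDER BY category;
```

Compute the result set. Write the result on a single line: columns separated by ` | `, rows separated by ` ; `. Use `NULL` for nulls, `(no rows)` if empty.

Auto | 78.67 | 236 ; Books | 39.5 | 79 ; Tools | 37.33 | 112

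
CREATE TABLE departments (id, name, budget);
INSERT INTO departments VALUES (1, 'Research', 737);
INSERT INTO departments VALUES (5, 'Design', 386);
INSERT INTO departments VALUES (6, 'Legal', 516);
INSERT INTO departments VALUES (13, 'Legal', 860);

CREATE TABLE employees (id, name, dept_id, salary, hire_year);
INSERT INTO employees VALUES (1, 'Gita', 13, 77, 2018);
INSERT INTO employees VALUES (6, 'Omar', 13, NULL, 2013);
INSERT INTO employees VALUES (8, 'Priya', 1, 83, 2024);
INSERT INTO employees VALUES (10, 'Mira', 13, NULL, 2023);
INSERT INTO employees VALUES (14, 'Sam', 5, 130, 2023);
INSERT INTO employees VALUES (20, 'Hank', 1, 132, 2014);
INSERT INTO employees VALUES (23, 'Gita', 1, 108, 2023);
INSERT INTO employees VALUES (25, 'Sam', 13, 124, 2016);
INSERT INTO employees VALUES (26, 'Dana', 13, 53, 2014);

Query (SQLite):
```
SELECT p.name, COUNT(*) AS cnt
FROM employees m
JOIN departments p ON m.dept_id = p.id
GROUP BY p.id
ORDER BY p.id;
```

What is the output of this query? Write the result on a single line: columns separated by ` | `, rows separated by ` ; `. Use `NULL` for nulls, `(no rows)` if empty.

Research | 3 ; Design | 1 ; Legal | 5

Join each employees row to its departments via dept_id.
Group joined rows by departments.id; compute COUNT(*) per group.
  1: ids {8, 20, 23} → COUNT(*)=3
  5: ids {14} → COUNT(*)=1
  13: ids {1, 6, 10, 25, 26} → COUNT(*)=5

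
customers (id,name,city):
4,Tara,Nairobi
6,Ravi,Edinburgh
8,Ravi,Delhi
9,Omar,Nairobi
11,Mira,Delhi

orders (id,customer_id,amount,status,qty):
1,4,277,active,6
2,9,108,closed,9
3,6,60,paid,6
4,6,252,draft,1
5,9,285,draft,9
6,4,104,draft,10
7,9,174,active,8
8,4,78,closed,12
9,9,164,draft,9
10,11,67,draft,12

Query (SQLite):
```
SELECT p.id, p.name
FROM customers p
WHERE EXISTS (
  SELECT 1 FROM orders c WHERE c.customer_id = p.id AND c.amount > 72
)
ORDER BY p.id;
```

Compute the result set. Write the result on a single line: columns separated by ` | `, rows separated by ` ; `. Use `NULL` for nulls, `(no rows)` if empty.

For each customers row, check whether any orders with matching customer_id has amount > 72.
Keep rows where that is true.

4 | Tara ; 6 | Ravi ; 9 | Omar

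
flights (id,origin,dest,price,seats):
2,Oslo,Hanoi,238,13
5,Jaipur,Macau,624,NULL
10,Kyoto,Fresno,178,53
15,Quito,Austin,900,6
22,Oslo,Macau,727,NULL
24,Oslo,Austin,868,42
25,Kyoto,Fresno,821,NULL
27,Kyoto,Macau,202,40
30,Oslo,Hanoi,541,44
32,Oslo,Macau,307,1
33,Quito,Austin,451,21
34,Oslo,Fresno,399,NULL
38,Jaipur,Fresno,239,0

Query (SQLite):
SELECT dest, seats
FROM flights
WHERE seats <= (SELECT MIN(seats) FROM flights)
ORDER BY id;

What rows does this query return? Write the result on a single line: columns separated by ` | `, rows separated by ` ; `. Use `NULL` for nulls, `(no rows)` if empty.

Fresno | 0

Scalar subquery: MIN(seats) over all flights rows = 0.
Keep rows where seats <= that value.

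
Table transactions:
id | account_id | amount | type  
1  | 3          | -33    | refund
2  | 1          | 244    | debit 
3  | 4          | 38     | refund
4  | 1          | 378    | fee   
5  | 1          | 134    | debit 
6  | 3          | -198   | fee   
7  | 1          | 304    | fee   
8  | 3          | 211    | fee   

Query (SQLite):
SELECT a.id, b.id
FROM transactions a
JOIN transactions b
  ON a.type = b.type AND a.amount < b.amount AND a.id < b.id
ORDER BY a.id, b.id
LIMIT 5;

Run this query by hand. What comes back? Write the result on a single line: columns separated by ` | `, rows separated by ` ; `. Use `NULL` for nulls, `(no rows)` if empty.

1 | 3 ; 6 | 7 ; 6 | 8

Pairs (a,b) with same type, a.amount < b.amount, a.id < b.id.
type groups: debit:{2,5} fee:{4,6,7,8} refund:{1,3}
Ordered by (a.id, b.id); first 5.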